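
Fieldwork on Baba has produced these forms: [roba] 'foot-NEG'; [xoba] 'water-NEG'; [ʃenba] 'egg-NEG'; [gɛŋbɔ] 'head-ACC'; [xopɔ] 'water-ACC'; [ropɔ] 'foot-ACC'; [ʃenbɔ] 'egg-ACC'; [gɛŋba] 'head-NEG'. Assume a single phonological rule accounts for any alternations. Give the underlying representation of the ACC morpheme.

/-pɔ/

The ACC suffix surfaces as [-bɔ] and [-pɔ], depending on the final segment of the stem.
By contrast the NEG suffix keeps its initial [b] throughout — that segment must be underlying.
The ACC suffix is therefore /-pɔ/ underlyingly, with post-nasal voicing: voiceless stops become voiced after a nasal.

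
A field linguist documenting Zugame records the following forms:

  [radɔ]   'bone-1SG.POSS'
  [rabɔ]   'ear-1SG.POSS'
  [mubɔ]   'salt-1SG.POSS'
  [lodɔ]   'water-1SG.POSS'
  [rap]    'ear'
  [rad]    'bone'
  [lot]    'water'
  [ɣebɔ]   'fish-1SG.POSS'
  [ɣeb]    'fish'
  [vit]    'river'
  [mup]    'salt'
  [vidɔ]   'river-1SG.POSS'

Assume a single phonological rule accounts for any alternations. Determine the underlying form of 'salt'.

The root 'salt' surfaces as [mubɔ] and [mup], with a stem-final [b] ~ [p] alternation.
Compare 'fish', with invariant [b] in [ɣebɔ] and [ɣeb]: an analysis with underlying /b/ and a rule producing [p] in isolation would wrongly predict alternation here too.
The alternation reflects intervocalic voicing: voiceless stops become voiced between vowels. /p/ is underlying.
The underlying form of 'salt' is therefore /mup/.

/mup/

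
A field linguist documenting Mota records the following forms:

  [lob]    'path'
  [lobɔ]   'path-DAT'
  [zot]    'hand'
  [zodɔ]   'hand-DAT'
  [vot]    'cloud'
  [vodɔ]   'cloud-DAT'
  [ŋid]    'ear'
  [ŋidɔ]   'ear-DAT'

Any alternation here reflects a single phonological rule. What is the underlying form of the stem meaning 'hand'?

/zot/

'hand' shows [t] ~ [d] at the end of the stem ([zot] vs [zodɔ]).
Compare 'ear', with invariant [d] in [ŋid] and [ŋidɔ]: an analysis with underlying /d/ and a rule producing [t] in isolation would wrongly predict alternation here too.
The underlying segment must be /t/; voiceless stops become voiced between vowels, yielding [d] there.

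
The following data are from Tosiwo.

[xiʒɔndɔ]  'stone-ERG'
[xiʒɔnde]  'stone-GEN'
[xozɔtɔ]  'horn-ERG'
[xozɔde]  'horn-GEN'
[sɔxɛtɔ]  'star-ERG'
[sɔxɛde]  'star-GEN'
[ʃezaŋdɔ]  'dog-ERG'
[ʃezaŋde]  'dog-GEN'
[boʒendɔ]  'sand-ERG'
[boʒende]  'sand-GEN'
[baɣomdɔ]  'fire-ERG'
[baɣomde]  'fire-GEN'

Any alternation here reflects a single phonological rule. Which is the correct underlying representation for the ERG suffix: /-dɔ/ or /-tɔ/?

The ERG morpheme has two allomorphs, [-dɔ] and [-tɔ].
By contrast the GEN suffix keeps its initial [d] throughout — that segment must be underlying.
The ERG suffix is therefore /-tɔ/ underlyingly, with post-nasal voicing: voiceless stops become voiced after a nasal.

/-tɔ/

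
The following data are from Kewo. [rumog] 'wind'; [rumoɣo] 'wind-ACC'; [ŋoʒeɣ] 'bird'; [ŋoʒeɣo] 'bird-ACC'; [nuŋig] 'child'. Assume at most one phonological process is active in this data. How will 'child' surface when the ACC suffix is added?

'wind' shows [g] ~ [ɣ] at the end of the stem ([rumog] vs [rumoɣo]).
The stem 'bird' ([ŋoʒeɣ], [ŋoʒeɣo]) shows [ɣ] unchanged in both environments, so [ɣ] cannot be basic with [g] derived in isolation.
The alternation reflects intervocalic spirantization: voiced stops become fricatives between vowels. /g/ is underlying.
The one attested form of 'child', [nuŋig], shows underlying /nuŋig/. Applying the same rule between vowels gives [nuŋiɣo].

[nuŋiɣo]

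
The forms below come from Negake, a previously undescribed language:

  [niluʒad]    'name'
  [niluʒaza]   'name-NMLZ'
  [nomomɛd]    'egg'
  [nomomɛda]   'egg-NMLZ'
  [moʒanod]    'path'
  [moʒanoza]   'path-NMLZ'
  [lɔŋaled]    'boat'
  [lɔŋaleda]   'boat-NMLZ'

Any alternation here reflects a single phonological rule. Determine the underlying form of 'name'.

/niluʒaz/

'name' shows [d] ~ [z] at the end of the stem ([niluʒad] vs [niluʒaza]).
Compare 'boat', with invariant [d] in [lɔŋaled] and [lɔŋaleda]: an analysis with underlying /d/ and a rule producing [z] before the NMLZ suffix would wrongly predict alternation here too.
The alternation reflects word-final hardening: voiced fricatives become stops word-finally. /z/ is underlying.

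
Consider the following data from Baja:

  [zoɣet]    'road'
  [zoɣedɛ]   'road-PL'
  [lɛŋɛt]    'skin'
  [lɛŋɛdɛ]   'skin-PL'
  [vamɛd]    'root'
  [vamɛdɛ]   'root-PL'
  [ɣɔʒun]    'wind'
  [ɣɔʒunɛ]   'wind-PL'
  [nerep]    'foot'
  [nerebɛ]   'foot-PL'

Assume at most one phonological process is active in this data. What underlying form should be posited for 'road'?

The root 'road' surfaces as [zoɣet] and [zoɣedɛ], with a stem-final [t] ~ [d] alternation.
But 'root' keeps [d] in both environments ([vamɛd], [vamɛdɛ]), so there is no rule changing /d/ to [t] in isolation.
Therefore /t/ is basic and [d] is derived by intervocalic voicing (voiceless stops become voiced between vowels).

/zoɣet/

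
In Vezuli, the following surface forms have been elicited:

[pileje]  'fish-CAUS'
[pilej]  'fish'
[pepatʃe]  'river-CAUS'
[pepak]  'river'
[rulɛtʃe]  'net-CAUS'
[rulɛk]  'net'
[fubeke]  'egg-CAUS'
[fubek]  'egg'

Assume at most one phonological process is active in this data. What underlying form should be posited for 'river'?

'river' shows [tʃ] ~ [k] at the end of the stem ([pepatʃe] vs [pepak]).
Compare 'egg', with invariant [k] in [fubeke] and [fubek]: an analysis with underlying /k/ and a rule producing [tʃ] before the CAUS suffix would wrongly predict alternation here too.
The underlying segment must be /tʃ/; palato-alveolar /tʃ/ becomes [k] when no front vowel follows, yielding [k] there.
The underlying form of 'river' is therefore /pepatʃ/.

/pepatʃ/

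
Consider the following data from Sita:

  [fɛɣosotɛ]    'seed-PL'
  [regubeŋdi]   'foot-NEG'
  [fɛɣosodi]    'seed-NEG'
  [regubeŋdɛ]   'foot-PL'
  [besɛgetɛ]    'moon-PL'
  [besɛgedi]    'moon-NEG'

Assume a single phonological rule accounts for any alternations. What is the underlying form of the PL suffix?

/-tɛ/

The PL morpheme has two allomorphs, [-dɛ] and [-tɛ].
By contrast the NEG suffix keeps its initial [d] throughout — that segment must be underlying.
So the underlying form is /-tɛ/, and voiceless stops become voiced after a nasal.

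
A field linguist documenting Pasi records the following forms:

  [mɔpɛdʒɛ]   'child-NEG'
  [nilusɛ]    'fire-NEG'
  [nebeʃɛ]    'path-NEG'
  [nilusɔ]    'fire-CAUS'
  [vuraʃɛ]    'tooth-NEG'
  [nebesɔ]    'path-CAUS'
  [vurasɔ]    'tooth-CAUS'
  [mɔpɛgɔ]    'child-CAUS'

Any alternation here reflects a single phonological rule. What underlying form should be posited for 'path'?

/nebeʃ/

The stem for 'path' ends in [s] in [nebesɔ] but [ʃ] in [nebeʃɛ].
But 'fire' keeps [s] in both environments ([nilusɔ], [nilusɛ]), so there is no rule changing /s/ to [ʃ] before the NEG suffix.
The alternation reflects depalatalization: palato-alveolar /dʒ/ and /ʃ/ become [g] and [s] when no front vowel follows. /ʃ/ is underlying.
The underlying form of 'path' is therefore /nebeʃ/.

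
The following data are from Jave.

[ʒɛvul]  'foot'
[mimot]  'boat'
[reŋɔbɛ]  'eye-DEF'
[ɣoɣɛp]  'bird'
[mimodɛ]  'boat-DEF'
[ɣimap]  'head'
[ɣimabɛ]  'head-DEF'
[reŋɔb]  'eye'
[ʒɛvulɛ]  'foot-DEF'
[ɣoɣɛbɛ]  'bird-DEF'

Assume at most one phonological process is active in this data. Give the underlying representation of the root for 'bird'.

In [ɣoɣɛbɛ] and [ɣoɣɛp] the final segment of 'bird' alternates: [b] ~ [p].
If /b/ were underlying and a rule turned it into [p] in isolation, 'eye' would also alternate; but it has [b] in both [reŋɔbɛ] and [reŋɔb].
The alternation reflects intervocalic voicing: voiceless stops become voiced between vowels. /p/ is underlying.

/ɣoɣɛp/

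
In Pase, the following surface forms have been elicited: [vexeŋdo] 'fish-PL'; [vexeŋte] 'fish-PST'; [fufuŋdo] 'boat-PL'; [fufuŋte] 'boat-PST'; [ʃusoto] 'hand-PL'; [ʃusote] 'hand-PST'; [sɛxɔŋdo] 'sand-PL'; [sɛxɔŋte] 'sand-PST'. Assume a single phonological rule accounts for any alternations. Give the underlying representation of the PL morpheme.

The PL suffix surfaces as [-do] and [-to], depending on the final segment of the stem.
The PST suffix, which begins with [t], is invariant after every stem; so [t] is not altered by any rule here.
The PL suffix is therefore /-do/ underlyingly, with post-vocalic devoicing: voiced stops become voiceless after a vowel.

/-do/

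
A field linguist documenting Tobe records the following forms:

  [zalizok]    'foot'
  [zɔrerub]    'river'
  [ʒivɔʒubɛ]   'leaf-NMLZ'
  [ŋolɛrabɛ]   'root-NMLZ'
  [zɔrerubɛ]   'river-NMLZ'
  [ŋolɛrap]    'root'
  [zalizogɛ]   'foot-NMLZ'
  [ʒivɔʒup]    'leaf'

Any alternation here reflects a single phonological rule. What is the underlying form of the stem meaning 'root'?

/ŋolɛrap/

In [ŋolɛrap] and [ŋolɛrabɛ] the final segment of 'root' alternates: [p] ~ [b].
The stem 'river' ([zɔrerub], [zɔrerubɛ]) shows [b] unchanged in both environments, so [b] cannot be basic with [p] derived in isolation.
The alternation reflects intervocalic voicing: voiceless stops become voiced between vowels. /p/ is underlying.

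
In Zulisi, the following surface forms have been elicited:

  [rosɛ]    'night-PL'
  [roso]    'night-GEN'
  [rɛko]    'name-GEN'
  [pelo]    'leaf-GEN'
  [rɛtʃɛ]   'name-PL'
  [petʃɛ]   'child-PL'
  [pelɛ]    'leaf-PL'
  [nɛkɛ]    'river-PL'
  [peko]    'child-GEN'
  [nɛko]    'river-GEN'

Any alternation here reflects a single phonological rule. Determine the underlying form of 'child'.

/petʃ/

The stem for 'child' ends in [tʃ] in [petʃɛ] but [k] in [peko].
But 'river' keeps [k] in both environments ([nɛkɛ], [nɛko]), so there is no rule changing /k/ to [tʃ] before the PL suffix.
The alternation reflects depalatalization: palato-alveolar /tʃ/ becomes [k] when no front vowel follows. /tʃ/ is underlying.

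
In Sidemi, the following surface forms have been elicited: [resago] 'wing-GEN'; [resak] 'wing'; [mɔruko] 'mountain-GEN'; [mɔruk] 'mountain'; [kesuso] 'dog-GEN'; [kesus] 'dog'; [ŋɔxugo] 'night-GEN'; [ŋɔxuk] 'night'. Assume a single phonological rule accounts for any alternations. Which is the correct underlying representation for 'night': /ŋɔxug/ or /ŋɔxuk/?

/ŋɔxug/

The stem for 'night' ends in [g] in [ŋɔxugo] but [k] in [ŋɔxuk].
The stem 'mountain' ([mɔruko], [mɔruk]) shows [k] unchanged in both environments, so [k] cannot be basic with [g] derived before the GEN suffix.
Therefore /g/ is basic and [k] is derived by word-final obstruent devoicing (voiced obstruents become voiceless word-finally).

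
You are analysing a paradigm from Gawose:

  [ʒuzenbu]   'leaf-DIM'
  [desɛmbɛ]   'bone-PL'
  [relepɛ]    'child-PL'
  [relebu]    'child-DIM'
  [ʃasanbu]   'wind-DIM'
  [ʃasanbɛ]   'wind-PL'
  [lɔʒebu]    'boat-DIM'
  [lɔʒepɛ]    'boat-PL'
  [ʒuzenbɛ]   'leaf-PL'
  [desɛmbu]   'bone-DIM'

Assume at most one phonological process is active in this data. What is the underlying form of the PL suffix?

/-pɛ/

The PL suffix surfaces as [-bɛ] and [-pɛ], depending on the final segment of the stem.
The DIM suffix, which begins with [b], is invariant after every stem; so [b] is not altered by any rule here.
So the underlying form is /-pɛ/, and voiceless stops become voiced after a nasal.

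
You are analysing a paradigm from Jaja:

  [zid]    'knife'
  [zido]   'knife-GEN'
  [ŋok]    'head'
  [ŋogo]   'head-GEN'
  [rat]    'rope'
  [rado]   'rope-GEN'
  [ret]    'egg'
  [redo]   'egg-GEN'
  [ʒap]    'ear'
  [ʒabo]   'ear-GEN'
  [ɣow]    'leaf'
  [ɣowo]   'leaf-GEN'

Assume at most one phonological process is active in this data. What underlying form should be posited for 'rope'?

'rope' shows [t] ~ [d] at the end of the stem ([rat] vs [rado]).
But 'knife' keeps [d] in both environments ([zid], [zido]), so there is no rule changing /d/ to [t] in isolation.
The underlying segment must be /t/; voiceless stops become voiced between vowels, yielding [d] there.
Hence 'rope' is /rat/ underlyingly.

/rat/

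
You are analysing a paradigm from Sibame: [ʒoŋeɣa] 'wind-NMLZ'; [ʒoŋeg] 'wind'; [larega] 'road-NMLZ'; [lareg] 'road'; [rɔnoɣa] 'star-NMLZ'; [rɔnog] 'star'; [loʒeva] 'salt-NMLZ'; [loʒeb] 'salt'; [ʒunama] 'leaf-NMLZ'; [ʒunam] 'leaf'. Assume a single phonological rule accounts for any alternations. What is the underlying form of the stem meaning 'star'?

The stem for 'star' ends in [ɣ] in [rɔnoɣa] but [g] in [rɔnog].
If /g/ were underlying and a rule turned it into [ɣ] before the NMLZ suffix, 'road' would also alternate; but it has [g] in both [larega] and [lareg].
The underlying segment must be /ɣ/; voiced fricatives become stops word-finally, yielding [g] there.

/rɔnoɣ/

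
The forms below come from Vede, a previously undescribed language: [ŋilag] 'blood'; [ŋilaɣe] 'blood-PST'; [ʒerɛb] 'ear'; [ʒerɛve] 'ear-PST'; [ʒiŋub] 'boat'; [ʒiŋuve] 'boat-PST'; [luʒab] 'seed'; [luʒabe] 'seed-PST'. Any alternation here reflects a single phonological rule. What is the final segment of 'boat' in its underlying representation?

/v/

The stem for 'boat' ends in [b] in [ʒiŋub] but [v] in [ʒiŋuve].
Compare 'seed', with invariant [b] in [luʒab] and [luʒabe]: an analysis with underlying /b/ and a rule producing [v] before the PST suffix would wrongly predict alternation here too.
The alternation reflects word-final hardening: voiced fricatives become stops word-finally. /v/ is underlying.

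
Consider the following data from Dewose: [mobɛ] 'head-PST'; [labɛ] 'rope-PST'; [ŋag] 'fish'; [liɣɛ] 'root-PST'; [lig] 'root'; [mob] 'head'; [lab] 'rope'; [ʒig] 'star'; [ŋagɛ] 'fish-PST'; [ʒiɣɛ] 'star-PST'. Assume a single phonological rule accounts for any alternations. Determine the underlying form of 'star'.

/ʒiɣ/

The root 'star' surfaces as [ʒiɣɛ] and [ʒig], with a stem-final [ɣ] ~ [g] alternation.
Compare 'fish', with invariant [g] in [ŋagɛ] and [ŋag]: an analysis with underlying /g/ and a rule producing [ɣ] before the PST suffix would wrongly predict alternation here too.
Therefore /ɣ/ is basic and [g] is derived by word-final hardening (voiced fricatives become stops word-finally).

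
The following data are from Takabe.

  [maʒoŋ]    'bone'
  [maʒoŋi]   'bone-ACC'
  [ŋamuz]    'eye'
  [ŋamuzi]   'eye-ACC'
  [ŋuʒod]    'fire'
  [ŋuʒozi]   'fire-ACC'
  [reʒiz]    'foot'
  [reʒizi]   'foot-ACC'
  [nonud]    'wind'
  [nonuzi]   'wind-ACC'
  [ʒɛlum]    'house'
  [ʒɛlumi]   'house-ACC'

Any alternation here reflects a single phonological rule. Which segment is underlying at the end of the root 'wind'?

'wind' shows [d] ~ [z] at the end of the stem ([nonud] vs [nonuzi]).
The stem 'eye' ([ŋamuz], [ŋamuzi]) shows [z] unchanged in both environments, so [z] cannot be basic with [d] derived in isolation.
Therefore /d/ is basic and [z] is derived by intervocalic spirantization (voiced stops become fricatives between vowels).

/d/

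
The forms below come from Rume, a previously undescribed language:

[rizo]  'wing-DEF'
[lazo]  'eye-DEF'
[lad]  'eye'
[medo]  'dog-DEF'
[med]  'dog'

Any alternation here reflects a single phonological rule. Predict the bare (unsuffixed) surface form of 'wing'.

'eye' shows [z] ~ [d] at the end of the stem ([lazo] vs [lad]).
Compare 'dog', with invariant [d] in [medo] and [med]: an analysis with underlying /d/ and a rule producing [z] before the DEF suffix would wrongly predict alternation here too.
So /z/ is underlying, and a rule of word-final hardening — voiced fricatives become stops word-finally — gives [d].
From [rizo] the stem 'wing' is /riz/; word-finally this yields [rid].

[rid]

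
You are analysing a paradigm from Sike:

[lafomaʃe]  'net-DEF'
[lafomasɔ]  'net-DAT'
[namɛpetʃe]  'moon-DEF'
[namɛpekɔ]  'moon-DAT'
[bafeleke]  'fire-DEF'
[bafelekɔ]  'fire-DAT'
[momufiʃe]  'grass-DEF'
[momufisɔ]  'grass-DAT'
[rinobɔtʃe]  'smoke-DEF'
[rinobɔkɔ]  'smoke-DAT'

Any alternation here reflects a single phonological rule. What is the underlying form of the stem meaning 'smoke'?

/rinobɔtʃ/

In [rinobɔtʃe] and [rinobɔkɔ] the final segment of 'smoke' alternates: [tʃ] ~ [k].
Compare 'fire', with invariant [k] in [bafeleke] and [bafelekɔ]: an analysis with underlying /k/ and a rule producing [tʃ] before the DEF suffix would wrongly predict alternation here too.
Therefore /tʃ/ is basic and [k] is derived by depalatalization (palato-alveolar /tʃ/ and /ʃ/ become [k] and [s] when no front vowel follows).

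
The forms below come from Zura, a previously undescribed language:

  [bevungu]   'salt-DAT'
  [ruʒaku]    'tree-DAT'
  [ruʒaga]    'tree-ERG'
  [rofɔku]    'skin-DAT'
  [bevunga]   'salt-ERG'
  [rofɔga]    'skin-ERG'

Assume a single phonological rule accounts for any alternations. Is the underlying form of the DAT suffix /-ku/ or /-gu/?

/-ku/

The DAT morpheme has two allomorphs, [-gu] and [-ku].
The ERG suffix, which begins with [g], is invariant after every stem; so [g] is not altered by any rule here.
The DAT suffix is therefore /-ku/ underlyingly, with post-nasal voicing: voiceless stops become voiced after a nasal.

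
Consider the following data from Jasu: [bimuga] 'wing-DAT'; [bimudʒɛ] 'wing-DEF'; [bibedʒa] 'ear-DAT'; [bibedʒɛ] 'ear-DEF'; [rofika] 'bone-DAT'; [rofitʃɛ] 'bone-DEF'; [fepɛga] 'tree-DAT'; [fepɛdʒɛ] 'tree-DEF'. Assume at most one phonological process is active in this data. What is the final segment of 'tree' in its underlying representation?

/g/

In [fepɛga] and [fepɛdʒɛ] the final segment of 'tree' alternates: [g] ~ [dʒ].
Compare 'ear', with invariant [dʒ] in [bibedʒa] and [bibedʒɛ]: an analysis with underlying /dʒ/ and a rule producing [g] before the DAT suffix would wrongly predict alternation here too.
Therefore /g/ is basic and [dʒ] is derived by palatalization before a front vowel (/k/ and /g/ become palato-alveolar [tʃ] and [dʒ] before a front vowel).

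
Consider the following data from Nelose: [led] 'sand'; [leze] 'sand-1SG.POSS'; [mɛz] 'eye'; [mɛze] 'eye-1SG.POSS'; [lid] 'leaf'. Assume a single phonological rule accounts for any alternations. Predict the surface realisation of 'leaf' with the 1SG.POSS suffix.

In [led] and [leze] the final segment of 'sand' alternates: [d] ~ [z].
Compare 'eye', with invariant [z] in [mɛz] and [mɛze]: an analysis with underlying /z/ and a rule producing [d] in isolation would wrongly predict alternation here too.
The underlying segment must be /d/; voiced stops become fricatives between vowels, yielding [z] there.
The one attested form of 'leaf', [lid], shows underlying /lid/. Applying the same rule between vowels gives [lize].

[lize]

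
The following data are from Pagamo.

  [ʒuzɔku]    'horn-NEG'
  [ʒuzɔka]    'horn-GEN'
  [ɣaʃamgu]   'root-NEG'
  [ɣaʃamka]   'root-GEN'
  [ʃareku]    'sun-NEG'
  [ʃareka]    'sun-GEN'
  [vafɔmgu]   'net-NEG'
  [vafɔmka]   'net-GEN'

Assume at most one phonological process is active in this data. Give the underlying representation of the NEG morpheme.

/-gu/

The NEG morpheme has two allomorphs, [-gu] and [-ku].
The GEN suffix, which begins with [k], is invariant after every stem; so [k] is not altered by any rule here.
The NEG suffix is therefore /-gu/ underlyingly, with post-vocalic devoicing: voiced stops become voiceless after a vowel.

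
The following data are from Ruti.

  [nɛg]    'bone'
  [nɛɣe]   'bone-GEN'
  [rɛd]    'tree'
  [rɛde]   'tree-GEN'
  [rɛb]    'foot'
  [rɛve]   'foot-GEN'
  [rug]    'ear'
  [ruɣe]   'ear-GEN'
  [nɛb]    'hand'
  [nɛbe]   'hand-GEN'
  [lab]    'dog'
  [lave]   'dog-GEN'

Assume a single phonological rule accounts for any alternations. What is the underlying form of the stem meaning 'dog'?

'dog' shows [b] ~ [v] at the end of the stem ([lab] vs [lave]).
But 'hand' keeps [b] in both environments ([nɛb], [nɛbe]), so there is no rule changing /b/ to [v] before the GEN suffix.
Therefore /v/ is basic and [b] is derived by word-final hardening (voiced fricatives become stops word-finally).
So 'dog' = /lav/.

/lav/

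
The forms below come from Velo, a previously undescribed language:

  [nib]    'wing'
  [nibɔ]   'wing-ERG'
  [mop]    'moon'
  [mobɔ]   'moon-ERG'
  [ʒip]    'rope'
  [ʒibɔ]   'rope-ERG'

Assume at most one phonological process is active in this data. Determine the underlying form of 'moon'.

/mop/

The root 'moon' surfaces as [mop] and [mobɔ], with a stem-final [p] ~ [b] alternation.
The stem 'wing' ([nib], [nibɔ]) shows [b] unchanged in both environments, so [b] cannot be basic with [p] derived in isolation.
The underlying segment must be /p/; voiceless stops become voiced between vowels, yielding [b] there.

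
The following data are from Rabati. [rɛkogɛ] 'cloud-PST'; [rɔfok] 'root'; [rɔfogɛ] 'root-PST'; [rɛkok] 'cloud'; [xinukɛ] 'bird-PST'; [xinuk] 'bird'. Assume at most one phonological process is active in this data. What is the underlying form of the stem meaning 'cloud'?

/rɛkog/

In [rɛkok] and [rɛkogɛ] the final segment of 'cloud' alternates: [k] ~ [g].
Compare 'bird', with invariant [k] in [xinuk] and [xinukɛ]: an analysis with underlying /k/ and a rule producing [g] before the PST suffix would wrongly predict alternation here too.
The alternation reflects word-final obstruent devoicing: voiced obstruents become voiceless word-finally. /g/ is underlying.
Hence 'cloud' is /rɛkog/ underlyingly.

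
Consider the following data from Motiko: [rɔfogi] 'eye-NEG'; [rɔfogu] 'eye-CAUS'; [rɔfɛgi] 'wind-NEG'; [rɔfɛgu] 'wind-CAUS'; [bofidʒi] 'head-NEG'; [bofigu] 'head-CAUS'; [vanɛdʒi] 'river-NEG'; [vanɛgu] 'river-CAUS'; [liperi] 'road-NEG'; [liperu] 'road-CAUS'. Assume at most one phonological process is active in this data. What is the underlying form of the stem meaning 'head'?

The stem for 'head' ends in [dʒ] in [bofidʒi] but [g] in [bofigu].
If /g/ were underlying and a rule turned it into [dʒ] before the NEG suffix, 'eye' would also alternate; but it has [g] in both [rɔfogi] and [rɔfogu].
So /dʒ/ is underlying, and a rule of depalatalization — palato-alveolar /dʒ/ becomes [g] when no front vowel follows — gives [g].

/bofidʒ/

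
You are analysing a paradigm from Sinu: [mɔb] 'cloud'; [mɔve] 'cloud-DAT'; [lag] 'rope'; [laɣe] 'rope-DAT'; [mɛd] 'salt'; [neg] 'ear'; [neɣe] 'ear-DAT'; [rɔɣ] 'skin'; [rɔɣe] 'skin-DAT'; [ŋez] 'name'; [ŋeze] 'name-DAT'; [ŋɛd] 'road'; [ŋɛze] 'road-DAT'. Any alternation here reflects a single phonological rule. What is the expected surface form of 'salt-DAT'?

[mɛze]

The stem for 'road' ends in [d] in [ŋɛd] but [z] in [ŋɛze].
If /z/ were underlying and a rule turned it into [d] in isolation, 'name' would also alternate; but it has [z] in both [ŋez] and [ŋeze].
The alternation reflects intervocalic spirantization: voiced stops become fricatives between vowels. /d/ is underlying.
From [mɛd] the stem 'salt' is /mɛd/; between vowels this yields [mɛze].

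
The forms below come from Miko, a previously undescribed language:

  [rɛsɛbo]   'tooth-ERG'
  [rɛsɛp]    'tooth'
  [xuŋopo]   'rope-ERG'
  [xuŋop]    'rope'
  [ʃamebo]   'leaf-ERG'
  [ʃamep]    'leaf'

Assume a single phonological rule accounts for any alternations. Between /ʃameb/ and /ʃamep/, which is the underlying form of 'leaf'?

In [ʃamebo] and [ʃamep] the final segment of 'leaf' alternates: [b] ~ [p].
The stem 'rope' ([xuŋopo], [xuŋop]) shows [p] unchanged in both environments, so [p] cannot be basic with [b] derived before the ERG suffix.
So /b/ is underlying, and a rule of word-final obstruent devoicing — voiced obstruents become voiceless word-finally — gives [p].

/ʃameb/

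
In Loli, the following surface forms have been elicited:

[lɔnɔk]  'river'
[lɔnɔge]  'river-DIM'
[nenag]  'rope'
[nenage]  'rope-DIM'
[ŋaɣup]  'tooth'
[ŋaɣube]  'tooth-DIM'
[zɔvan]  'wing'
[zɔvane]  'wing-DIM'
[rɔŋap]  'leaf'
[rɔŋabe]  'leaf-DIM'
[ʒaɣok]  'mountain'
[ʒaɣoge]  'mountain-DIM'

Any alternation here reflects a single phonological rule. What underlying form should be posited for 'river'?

/lɔnɔk/

'river' shows [k] ~ [g] at the end of the stem ([lɔnɔk] vs [lɔnɔge]).
But 'rope' keeps [g] in both environments ([nenag], [nenage]), so there is no rule changing /g/ to [k] in isolation.
The underlying segment must be /k/; voiceless stops become voiced between vowels, yielding [g] there.
So 'river' = /lɔnɔk/.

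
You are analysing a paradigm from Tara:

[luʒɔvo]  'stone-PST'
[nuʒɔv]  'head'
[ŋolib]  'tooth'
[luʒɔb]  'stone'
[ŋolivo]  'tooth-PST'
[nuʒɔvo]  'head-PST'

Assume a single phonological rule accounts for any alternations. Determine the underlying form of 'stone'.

In [luʒɔb] and [luʒɔvo] the final segment of 'stone' alternates: [b] ~ [v].
But 'head' keeps [v] in both environments ([nuʒɔv], [nuʒɔvo]), so there is no rule changing /v/ to [b] in isolation.
Therefore /b/ is basic and [v] is derived by intervocalic spirantization (voiced stops become fricatives between vowels).
So 'stone' = /luʒɔb/.

/luʒɔb/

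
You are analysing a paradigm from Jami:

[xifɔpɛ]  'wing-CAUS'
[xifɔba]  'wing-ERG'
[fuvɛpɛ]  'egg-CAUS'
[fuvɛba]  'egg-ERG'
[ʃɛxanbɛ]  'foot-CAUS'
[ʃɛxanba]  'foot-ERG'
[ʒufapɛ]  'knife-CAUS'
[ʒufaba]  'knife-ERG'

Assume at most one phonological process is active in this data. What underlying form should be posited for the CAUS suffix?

The CAUS suffix surfaces as [-bɛ] and [-pɛ], depending on the final segment of the stem.
The ERG suffix, which begins with [b], is invariant after every stem; so [b] is not altered by any rule here.
The CAUS suffix is therefore /-pɛ/ underlyingly, with post-nasal voicing: voiceless stops become voiced after a nasal.

/-pɛ/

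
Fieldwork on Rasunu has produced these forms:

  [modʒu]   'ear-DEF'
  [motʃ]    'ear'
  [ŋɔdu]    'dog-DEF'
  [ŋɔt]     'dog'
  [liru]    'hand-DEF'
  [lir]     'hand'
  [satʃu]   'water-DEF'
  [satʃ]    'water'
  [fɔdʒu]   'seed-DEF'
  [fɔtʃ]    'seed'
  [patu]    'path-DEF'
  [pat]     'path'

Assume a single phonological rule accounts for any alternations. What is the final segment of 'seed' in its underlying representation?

/dʒ/

The stem for 'seed' ends in [dʒ] in [fɔdʒu] but [tʃ] in [fɔtʃ].
The stem 'water' ([satʃu], [satʃ]) shows [tʃ] unchanged in both environments, so [tʃ] cannot be basic with [dʒ] derived before the DEF suffix.
The underlying segment must be /dʒ/; voiced obstruents become voiceless word-finally, yielding [tʃ] there.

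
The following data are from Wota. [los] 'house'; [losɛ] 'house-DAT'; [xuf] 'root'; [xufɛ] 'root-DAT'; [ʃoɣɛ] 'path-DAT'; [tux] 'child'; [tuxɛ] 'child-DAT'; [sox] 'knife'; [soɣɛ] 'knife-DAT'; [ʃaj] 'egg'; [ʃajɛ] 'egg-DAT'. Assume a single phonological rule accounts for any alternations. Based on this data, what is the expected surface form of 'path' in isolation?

[ʃox]

'knife' shows [x] ~ [ɣ] at the end of the stem ([sox] vs [soɣɛ]).
Compare 'child', with invariant [x] in [tux] and [tuxɛ]: an analysis with underlying /x/ and a rule producing [ɣ] before the DAT suffix would wrongly predict alternation here too.
The underlying segment must be /ɣ/; voiced obstruents become voiceless word-finally, yielding [x] there.
The one attested form of 'path', [ʃoɣɛ], shows underlying /ʃoɣ/. Applying the same rule word-finally gives [ʃox].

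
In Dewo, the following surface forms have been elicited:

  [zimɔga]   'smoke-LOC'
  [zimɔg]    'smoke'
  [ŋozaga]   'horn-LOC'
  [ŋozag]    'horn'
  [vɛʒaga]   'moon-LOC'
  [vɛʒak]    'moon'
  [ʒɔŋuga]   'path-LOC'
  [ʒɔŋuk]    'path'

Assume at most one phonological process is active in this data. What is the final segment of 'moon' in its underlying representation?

The root 'moon' surfaces as [vɛʒaga] and [vɛʒak], with a stem-final [g] ~ [k] alternation.
The stem 'smoke' ([zimɔga], [zimɔg]) shows [g] unchanged in both environments, so [g] cannot be basic with [k] derived in isolation.
Therefore /k/ is basic and [g] is derived by intervocalic voicing (voiceless stops become voiced between vowels).

/k/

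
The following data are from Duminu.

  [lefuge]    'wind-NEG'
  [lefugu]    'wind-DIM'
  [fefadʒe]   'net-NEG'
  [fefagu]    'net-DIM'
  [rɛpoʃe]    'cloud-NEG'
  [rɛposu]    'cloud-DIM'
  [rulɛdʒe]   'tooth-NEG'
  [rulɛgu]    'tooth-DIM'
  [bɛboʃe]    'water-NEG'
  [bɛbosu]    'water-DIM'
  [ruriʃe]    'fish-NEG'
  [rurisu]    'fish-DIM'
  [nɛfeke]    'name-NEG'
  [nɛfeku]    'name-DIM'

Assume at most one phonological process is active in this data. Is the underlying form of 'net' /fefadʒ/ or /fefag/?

/fefadʒ/

In [fefadʒe] and [fefagu] the final segment of 'net' alternates: [dʒ] ~ [g].
The stem 'wind' ([lefuge], [lefugu]) shows [g] unchanged in both environments, so [g] cannot be basic with [dʒ] derived before the NEG suffix.
Therefore /dʒ/ is basic and [g] is derived by depalatalization (palato-alveolar /dʒ/ and /ʃ/ become [g] and [s] when no front vowel follows).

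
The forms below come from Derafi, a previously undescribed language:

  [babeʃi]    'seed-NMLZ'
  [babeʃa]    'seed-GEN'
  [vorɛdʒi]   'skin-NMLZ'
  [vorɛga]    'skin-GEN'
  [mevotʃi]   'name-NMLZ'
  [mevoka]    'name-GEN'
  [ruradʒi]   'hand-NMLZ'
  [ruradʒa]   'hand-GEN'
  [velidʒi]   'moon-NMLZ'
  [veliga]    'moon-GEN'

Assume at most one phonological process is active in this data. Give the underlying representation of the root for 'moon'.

/velig/

The root 'moon' surfaces as [velidʒi] and [veliga], with a stem-final [dʒ] ~ [g] alternation.
If /dʒ/ were underlying and a rule turned it into [g] before the GEN suffix, 'hand' would also alternate; but it has [dʒ] in both [ruradʒi] and [ruradʒa].
The underlying segment must be /g/; /k/ and /g/ become palato-alveolar [tʃ] and [dʒ] before a front vowel, yielding [dʒ] there.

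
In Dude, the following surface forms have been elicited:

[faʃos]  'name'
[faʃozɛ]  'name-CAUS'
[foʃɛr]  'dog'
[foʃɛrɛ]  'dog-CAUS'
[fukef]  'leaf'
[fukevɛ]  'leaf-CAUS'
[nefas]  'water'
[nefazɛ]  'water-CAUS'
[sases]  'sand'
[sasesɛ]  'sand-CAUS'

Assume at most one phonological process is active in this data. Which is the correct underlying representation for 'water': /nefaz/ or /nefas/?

/nefaz/

In [nefas] and [nefazɛ] the final segment of 'water' alternates: [s] ~ [z].
But 'sand' keeps [s] in both environments ([sases], [sasesɛ]), so there is no rule changing /s/ to [z] before the CAUS suffix.
The alternation reflects word-final obstruent devoicing: voiced obstruents become voiceless word-finally. /z/ is underlying.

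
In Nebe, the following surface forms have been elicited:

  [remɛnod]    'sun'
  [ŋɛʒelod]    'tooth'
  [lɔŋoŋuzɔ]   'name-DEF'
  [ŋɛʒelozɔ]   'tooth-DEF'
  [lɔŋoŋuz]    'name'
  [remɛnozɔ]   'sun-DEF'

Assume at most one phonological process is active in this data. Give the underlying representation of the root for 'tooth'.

'tooth' shows [z] ~ [d] at the end of the stem ([ŋɛʒelozɔ] vs [ŋɛʒelod]).
The stem 'name' ([lɔŋoŋuzɔ], [lɔŋoŋuz]) shows [z] unchanged in both environments, so [z] cannot be basic with [d] derived in isolation.
So /d/ is underlying, and a rule of intervocalic spirantization — voiced stops become fricatives between vowels — gives [z].
Hence 'tooth' is /ŋɛʒelod/ underlyingly.

/ŋɛʒelod/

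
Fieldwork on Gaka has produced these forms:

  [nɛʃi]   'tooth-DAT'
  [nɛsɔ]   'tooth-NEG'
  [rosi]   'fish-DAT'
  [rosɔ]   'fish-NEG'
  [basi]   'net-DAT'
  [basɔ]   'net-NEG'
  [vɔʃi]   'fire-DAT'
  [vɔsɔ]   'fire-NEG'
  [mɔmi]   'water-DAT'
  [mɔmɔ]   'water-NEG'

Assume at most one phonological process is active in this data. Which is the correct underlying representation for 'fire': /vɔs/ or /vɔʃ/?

The stem for 'fire' ends in [ʃ] in [vɔʃi] but [s] in [vɔsɔ].
If /s/ were underlying and a rule turned it into [ʃ] before the DAT suffix, 'net' would also alternate; but it has [s] in both [basi] and [basɔ].
So /ʃ/ is underlying, and a rule of depalatalization — palato-alveolar /ʃ/ becomes [s] when no front vowel follows — gives [s].

/vɔʃ/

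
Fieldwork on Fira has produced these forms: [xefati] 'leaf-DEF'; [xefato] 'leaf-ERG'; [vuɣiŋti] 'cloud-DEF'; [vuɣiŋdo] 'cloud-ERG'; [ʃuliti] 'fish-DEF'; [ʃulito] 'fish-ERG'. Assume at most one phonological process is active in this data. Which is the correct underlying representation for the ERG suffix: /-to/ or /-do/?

The ERG morpheme has two allomorphs, [-do] and [-to].
The DEF suffix, which begins with [t], is invariant after every stem; so [t] is not altered by any rule here.
The ERG suffix is therefore /-do/ underlyingly, with post-vocalic devoicing: voiced stops become voiceless after a vowel.

/-do/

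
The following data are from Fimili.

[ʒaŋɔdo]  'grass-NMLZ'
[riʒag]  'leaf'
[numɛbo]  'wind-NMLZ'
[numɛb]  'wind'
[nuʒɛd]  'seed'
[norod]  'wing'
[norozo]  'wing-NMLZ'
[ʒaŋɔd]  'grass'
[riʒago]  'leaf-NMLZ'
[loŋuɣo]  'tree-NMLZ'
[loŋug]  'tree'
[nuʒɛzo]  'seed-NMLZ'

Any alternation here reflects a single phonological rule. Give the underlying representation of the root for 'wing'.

'wing' shows [z] ~ [d] at the end of the stem ([norozo] vs [norod]).
The stem 'grass' ([ʒaŋɔdo], [ʒaŋɔd]) shows [d] unchanged in both environments, so [d] cannot be basic with [z] derived before the NMLZ suffix.
So /z/ is underlying, and a rule of word-final hardening — voiced fricatives become stops word-finally — gives [d].
So 'wing' = /noroz/.

/noroz/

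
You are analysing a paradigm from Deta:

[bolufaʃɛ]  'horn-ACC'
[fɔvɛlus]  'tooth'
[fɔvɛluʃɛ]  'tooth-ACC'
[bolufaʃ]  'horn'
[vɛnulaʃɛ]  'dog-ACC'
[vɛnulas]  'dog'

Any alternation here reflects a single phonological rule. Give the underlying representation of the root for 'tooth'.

/fɔvɛlus/

The stem for 'tooth' ends in [ʃ] in [fɔvɛluʃɛ] but [s] in [fɔvɛlus].
Compare 'horn', with invariant [ʃ] in [bolufaʃɛ] and [bolufaʃ]: an analysis with underlying /ʃ/ and a rule producing [s] in isolation would wrongly predict alternation here too.
The underlying segment must be /s/; /s/ becomes palato-alveolar [ʃ] before a front vowel, yielding [ʃ] there.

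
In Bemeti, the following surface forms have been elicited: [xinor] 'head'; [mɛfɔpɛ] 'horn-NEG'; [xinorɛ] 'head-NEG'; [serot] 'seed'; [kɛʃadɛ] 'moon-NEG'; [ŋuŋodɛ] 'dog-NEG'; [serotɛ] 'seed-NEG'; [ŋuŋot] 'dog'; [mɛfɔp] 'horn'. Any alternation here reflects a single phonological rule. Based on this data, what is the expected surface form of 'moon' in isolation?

[kɛʃat]

'dog' shows [t] ~ [d] at the end of the stem ([ŋuŋot] vs [ŋuŋodɛ]).
Compare 'seed', with invariant [t] in [serot] and [serotɛ]: an analysis with underlying /t/ and a rule producing [d] before the NEG suffix would wrongly predict alternation here too.
Therefore /d/ is basic and [t] is derived by word-final obstruent devoicing (voiced obstruents become voiceless word-finally).
The one attested form of 'moon', [kɛʃadɛ], shows underlying /kɛʃad/. Applying the same rule word-finally gives [kɛʃat].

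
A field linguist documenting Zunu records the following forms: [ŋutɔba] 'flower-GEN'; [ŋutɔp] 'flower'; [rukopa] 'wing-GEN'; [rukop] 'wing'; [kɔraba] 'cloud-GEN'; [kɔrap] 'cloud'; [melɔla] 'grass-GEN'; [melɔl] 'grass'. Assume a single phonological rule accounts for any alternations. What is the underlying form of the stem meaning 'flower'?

'flower' shows [b] ~ [p] at the end of the stem ([ŋutɔba] vs [ŋutɔp]).
But 'wing' keeps [p] in both environments ([rukopa], [rukop]), so there is no rule changing /p/ to [b] before the GEN suffix.
So /b/ is underlying, and a rule of word-final obstruent devoicing — voiced obstruents become voiceless word-finally — gives [p].
Hence 'flower' is /ŋutɔb/ underlyingly.

/ŋutɔb/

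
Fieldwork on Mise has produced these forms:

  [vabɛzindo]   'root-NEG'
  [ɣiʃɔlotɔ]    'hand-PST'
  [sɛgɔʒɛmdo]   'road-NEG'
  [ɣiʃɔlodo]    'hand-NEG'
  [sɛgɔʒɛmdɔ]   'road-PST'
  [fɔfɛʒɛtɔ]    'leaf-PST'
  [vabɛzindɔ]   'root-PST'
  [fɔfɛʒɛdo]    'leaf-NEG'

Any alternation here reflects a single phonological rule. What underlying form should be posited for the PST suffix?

The PST suffix surfaces as [-dɔ] and [-tɔ], depending on the final segment of the stem.
By contrast the NEG suffix keeps its initial [d] throughout — that segment must be underlying.
The PST suffix is therefore /-tɔ/ underlyingly, with post-nasal voicing: voiceless stops become voiced after a nasal.

/-tɔ/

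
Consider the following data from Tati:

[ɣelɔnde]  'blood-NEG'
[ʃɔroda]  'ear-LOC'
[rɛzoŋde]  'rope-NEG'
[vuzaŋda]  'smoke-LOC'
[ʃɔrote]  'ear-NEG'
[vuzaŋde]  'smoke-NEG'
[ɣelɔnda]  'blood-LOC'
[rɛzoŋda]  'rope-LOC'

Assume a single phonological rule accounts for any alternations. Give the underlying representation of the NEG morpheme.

The NEG morpheme has two allomorphs, [-de] and [-te].
By contrast the LOC suffix keeps its initial [d] throughout — that segment must be underlying.
The NEG suffix is therefore /-te/ underlyingly, with post-nasal voicing: voiceless stops become voiced after a nasal.

/-te/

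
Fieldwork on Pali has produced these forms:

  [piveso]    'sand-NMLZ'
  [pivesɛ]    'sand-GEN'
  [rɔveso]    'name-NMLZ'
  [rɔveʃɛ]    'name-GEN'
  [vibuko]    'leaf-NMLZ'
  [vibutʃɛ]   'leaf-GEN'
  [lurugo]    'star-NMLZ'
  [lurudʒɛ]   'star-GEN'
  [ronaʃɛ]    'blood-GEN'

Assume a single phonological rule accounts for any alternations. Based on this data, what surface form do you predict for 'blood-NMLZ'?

The root 'name' surfaces as [rɔveso] and [rɔveʃɛ], with a stem-final [s] ~ [ʃ] alternation.
But 'sand' keeps [s] in both environments ([piveso], [pivesɛ]), so there is no rule changing /s/ to [ʃ] before the GEN suffix.
The alternation reflects depalatalization: palato-alveolar /tʃ/, /dʒ/ and /ʃ/ become [k], [g] and [s] when no front vowel follows. /ʃ/ is underlying.
The one attested form of 'blood', [ronaʃɛ], shows underlying /ronaʃ/. Applying the same rule when no front vowel follows gives [ronaso].

[ronaso]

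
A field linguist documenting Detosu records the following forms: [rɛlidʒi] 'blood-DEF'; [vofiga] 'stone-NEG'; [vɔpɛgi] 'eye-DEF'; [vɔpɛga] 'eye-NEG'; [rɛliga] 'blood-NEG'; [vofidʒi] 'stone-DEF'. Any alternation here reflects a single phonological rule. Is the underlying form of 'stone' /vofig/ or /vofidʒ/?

/vofidʒ/

'stone' shows [g] ~ [dʒ] at the end of the stem ([vofiga] vs [vofidʒi]).
Compare 'eye', with invariant [g] in [vɔpɛga] and [vɔpɛgi]: an analysis with underlying /g/ and a rule producing [dʒ] before the DEF suffix would wrongly predict alternation here too.
Therefore /dʒ/ is basic and [g] is derived by depalatalization (palato-alveolar /dʒ/ becomes [g] when no front vowel follows).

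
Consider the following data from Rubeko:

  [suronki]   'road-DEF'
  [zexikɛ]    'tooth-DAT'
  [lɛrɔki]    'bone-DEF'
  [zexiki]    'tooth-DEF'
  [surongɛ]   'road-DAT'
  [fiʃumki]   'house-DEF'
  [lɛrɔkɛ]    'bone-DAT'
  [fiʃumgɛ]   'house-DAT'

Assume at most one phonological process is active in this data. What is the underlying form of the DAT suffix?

/-gɛ/

The DAT suffix surfaces as [-gɛ] and [-kɛ], depending on the final segment of the stem.
The DEF suffix, which begins with [k], is invariant after every stem; so [k] is not altered by any rule here.
So the underlying form is /-gɛ/, and voiced stops become voiceless after a vowel.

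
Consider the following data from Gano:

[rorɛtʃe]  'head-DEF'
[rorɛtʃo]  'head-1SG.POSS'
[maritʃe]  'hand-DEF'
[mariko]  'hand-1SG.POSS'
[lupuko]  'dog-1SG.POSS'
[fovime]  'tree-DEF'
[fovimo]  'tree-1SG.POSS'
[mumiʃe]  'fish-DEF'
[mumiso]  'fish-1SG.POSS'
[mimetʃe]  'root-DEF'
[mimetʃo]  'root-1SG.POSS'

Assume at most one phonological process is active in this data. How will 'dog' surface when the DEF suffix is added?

The root 'hand' surfaces as [maritʃe] and [mariko], with a stem-final [tʃ] ~ [k] alternation.
If /tʃ/ were underlying and a rule turned it into [k] before the 1SG.POSS suffix, 'root' would also alternate; but it has [tʃ] in both [mimetʃe] and [mimetʃo].
The underlying segment must be /k/; /k/ and /s/ become palato-alveolar [tʃ] and [ʃ] before a front vowel, yielding [tʃ] there.
The one attested form of 'dog', [lupuko], shows underlying /lupuk/. Applying the same rule before a front vowel gives [luputʃe].

[luputʃe]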